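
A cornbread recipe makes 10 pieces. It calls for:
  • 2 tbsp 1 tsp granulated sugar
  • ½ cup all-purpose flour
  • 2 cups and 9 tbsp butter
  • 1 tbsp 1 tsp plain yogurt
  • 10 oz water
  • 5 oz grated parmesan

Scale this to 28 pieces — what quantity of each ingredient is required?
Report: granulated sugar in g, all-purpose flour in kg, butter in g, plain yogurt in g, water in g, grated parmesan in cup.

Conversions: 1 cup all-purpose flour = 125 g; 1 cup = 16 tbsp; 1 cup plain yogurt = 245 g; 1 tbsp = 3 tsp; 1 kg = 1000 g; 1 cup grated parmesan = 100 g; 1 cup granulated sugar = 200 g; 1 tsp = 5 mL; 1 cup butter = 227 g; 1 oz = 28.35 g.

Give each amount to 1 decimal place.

Scaling factor: 28/10 = 14/5 = 2.8.
granulated sugar: (2 tbsp + 1 tsp = 7/3 tbsp) × 14/5 ÷ 16 tbsp/cup × 200 g/cup ≈ 81.7 g
all-purpose flour: 0.5 cup × 14/5 × 125 g/cup ÷ 1000 g/kg ≈ 0.2 kg
butter: (2 cup + 9 tbsp = 2.5625 cup) × 14/5 × 227 g/cup ≈ 1628.7 g
plain yogurt: (1 tbsp + 1 tsp = 4/3 tbsp) × 14/5 ÷ 16 tbsp/cup × 245 g/cup ≈ 57.2 g
water: 10 oz × 14/5 × 28.35 g/oz = 793.8 g
grated parmesan: 5 oz × 14/5 × 28.35 g/oz ÷ 100 g/cup ≈ 4.0 cup

granulated sugar: 81.7 g; all-purpose flour: 0.2 kg; butter: 1628.7 g; plain yogurt: 57.2 g; water: 793.8 g; grated parmesan: 4.0 cup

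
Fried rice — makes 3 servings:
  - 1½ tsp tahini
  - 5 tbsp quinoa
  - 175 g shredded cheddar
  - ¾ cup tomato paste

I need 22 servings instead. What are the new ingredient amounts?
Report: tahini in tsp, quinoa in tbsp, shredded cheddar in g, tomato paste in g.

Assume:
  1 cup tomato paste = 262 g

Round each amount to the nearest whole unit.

Scaling factor: 22/3.
tahini: 1.5 tsp × 22/3 = 11 tsp
quinoa: 5 tbsp × 22/3 ≈ 37 tbsp
shredded cheddar: 175 g × 22/3 ≈ 1283 g
tomato paste: 0.75 cup × 22/3 × 262 g/cup = 1441 g

tahini: 11 tsp; quinoa: 37 tbsp; shredded cheddar: 1283 g; tomato paste: 1441 g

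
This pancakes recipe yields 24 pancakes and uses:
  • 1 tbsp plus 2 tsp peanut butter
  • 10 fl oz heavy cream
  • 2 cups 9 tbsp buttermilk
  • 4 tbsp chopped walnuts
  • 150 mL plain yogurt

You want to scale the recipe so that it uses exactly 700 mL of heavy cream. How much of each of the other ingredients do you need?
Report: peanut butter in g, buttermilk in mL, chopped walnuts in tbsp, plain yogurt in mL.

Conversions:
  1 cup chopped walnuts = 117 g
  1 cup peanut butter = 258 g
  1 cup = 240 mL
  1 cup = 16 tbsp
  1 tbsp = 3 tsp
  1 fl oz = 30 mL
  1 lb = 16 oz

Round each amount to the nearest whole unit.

peanut butter: 63 g; buttermilk: 1435 mL; chopped walnuts: 9 tbsp; plain yogurt: 350 mL

The original recipe has 300 mL of heavy cream, so the scaling factor is 700 ÷ 300 = 7/3.
peanut butter: (1 tbsp + 2 tsp = 5/3 tbsp) × 7/3 ÷ 16 tbsp/cup × 258 g/cup ≈ 63 g
buttermilk: (2 cup + 9 tbsp = 2.5625 cup) × 7/3 × 240 mL/cup = 1435 mL
chopped walnuts: 4 tbsp × 7/3 ≈ 9 tbsp
plain yogurt: 150 mL × 7/3 = 350 mL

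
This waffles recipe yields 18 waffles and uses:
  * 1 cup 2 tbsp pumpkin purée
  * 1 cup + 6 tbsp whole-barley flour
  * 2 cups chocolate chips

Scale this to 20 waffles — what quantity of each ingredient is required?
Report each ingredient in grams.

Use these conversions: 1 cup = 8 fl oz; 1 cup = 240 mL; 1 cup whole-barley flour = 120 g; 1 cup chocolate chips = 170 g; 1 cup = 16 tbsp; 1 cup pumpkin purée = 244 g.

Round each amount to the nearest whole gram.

pumpkin purée: 305 g; whole-barley flour: 183 g; chocolate chips: 378 g

Scaling factor: 20/18 = 10/9.
pumpkin purée: (1 cup + 2 tbsp = 1.125 cup) × 10/9 × 244 g/cup = 305 g
whole-barley flour: (1 cup + 6 tbsp = 1.375 cup) × 10/9 × 120 g/cup ≈ 183 g
chocolate chips: 2 cup × 10/9 × 170 g/cup ≈ 378 g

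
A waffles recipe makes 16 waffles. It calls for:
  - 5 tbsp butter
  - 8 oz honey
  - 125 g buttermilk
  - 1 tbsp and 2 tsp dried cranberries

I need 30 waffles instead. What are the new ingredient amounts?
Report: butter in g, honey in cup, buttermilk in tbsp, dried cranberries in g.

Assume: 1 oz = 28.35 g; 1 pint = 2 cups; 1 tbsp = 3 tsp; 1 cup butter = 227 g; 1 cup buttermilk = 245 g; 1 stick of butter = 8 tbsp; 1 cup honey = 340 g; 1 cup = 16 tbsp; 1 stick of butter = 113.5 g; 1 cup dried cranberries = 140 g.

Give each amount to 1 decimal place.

butter: 133.0 g; honey: 1.3 cup; buttermilk: 15.3 tbsp; dried cranberries: 27.3 g

Scaling factor: 30/16 = 15/8 = 1.875.
butter: 5 tbsp × 15/8 ÷ 8 tbsp/stick × 113.5 g/stick ≈ 133.0 g
honey: 8 oz × 15/8 × 28.35 g/oz ÷ 340 g/cup ≈ 1.3 cup
buttermilk: 125 g × 15/8 ÷ 245 g/cup × 16 tbsp/cup ≈ 15.3 tbsp
dried cranberries: (1 tbsp + 2 tsp = 5/3 tbsp) × 15/8 ÷ 16 tbsp/cup × 140 g/cup ≈ 27.3 g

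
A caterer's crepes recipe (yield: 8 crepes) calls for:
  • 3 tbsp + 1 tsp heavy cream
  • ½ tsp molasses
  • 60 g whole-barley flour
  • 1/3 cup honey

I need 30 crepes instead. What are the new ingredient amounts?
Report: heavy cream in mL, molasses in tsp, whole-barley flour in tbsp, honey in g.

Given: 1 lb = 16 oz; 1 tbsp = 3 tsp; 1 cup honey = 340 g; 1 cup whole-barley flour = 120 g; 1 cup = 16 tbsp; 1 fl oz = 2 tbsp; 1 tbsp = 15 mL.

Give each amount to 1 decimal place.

heavy cream: 187.5 mL; molasses: 1.9 tsp; whole-barley flour: 30.0 tbsp; honey: 425.0 g

Scaling factor: 30/8 = 15/4 = 3.75.
heavy cream: (3 tbsp + 1 tsp = 10/3 tbsp) × 15/4 × 15 mL/tbsp = 187.5 mL
molasses: 0.5 tsp × 15/4 ≈ 1.9 tsp
whole-barley flour: 60 g × 15/4 ÷ 120 g/cup × 16 tbsp/cup = 30.0 tbsp
honey: 1/3 cup × 15/4 × 340 g/cup = 425.0 g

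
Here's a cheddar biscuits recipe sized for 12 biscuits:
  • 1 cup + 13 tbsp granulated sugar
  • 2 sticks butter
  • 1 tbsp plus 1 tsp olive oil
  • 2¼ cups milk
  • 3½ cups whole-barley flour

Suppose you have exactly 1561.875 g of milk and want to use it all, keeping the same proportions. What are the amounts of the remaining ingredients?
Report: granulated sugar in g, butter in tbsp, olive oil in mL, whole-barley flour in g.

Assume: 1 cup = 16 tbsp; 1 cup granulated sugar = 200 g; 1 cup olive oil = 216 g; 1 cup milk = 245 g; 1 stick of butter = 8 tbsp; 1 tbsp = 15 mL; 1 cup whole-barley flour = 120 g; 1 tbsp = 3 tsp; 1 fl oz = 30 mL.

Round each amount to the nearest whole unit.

The original recipe has 551.25 g of milk, so the scaling factor is 1561.875 ÷ 551.25 = 17/6.
granulated sugar: (1 cup + 13 tbsp = 1.8125 cup) × 17/6 × 200 g/cup ≈ 1027 g
butter: 2 stick × 17/6 × 8 tbsp/stick ≈ 45 tbsp
olive oil: (1 tbsp + 1 tsp = 4/3 tbsp) × 17/6 × 15 mL/tbsp ≈ 57 mL
whole-barley flour: 3.5 cup × 17/6 × 120 g/cup = 1190 g

granulated sugar: 1027 g; butter: 45 tbsp; olive oil: 57 mL; whole-barley flour: 1190 g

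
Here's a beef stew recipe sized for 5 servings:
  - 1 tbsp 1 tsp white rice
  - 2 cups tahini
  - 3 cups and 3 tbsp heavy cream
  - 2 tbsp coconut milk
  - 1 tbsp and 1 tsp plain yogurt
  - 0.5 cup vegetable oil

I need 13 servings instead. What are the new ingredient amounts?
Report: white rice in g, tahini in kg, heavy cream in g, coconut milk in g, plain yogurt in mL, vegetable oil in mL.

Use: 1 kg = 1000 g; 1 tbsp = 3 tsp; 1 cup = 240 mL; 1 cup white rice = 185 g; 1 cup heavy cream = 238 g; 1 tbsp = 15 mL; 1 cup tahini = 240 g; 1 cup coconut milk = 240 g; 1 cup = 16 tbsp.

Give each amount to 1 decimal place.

Scaling factor: 13/5 = 2.6.
white rice: (1 tbsp + 1 tsp = 4/3 tbsp) × 13/5 ÷ 16 tbsp/cup × 185 g/cup ≈ 40.1 g
tahini: 2 cup × 13/5 × 240 g/cup ÷ 1000 g/kg ≈ 1.2 kg
heavy cream: (3 cup + 3 tbsp = 3.1875 cup) × 13/5 × 238 g/cup ≈ 1972.4 g
coconut milk: 2 tbsp × 13/5 ÷ 16 tbsp/cup × 240 g/cup = 78.0 g
plain yogurt: (1 tbsp + 1 tsp = 4/3 tbsp) × 13/5 × 15 mL/tbsp = 52.0 mL
vegetable oil: 0.5 cup × 13/5 × 240 mL/cup = 312.0 mL

white rice: 40.1 g; tahini: 1.2 kg; heavy cream: 1972.4 g; coconut milk: 78.0 g; plain yogurt: 52.0 mL; vegetable oil: 312.0 mL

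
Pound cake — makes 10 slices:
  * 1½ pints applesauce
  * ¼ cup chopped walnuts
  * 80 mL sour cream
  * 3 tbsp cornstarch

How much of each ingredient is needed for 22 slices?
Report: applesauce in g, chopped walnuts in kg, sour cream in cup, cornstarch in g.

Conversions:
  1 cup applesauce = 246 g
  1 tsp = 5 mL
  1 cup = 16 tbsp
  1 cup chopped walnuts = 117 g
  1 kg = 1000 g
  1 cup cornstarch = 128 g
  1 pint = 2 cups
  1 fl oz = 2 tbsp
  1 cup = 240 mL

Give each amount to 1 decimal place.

Scaling factor: 22/10 = 11/5 = 2.2.
applesauce: 1.5 pint × 11/5 × 2 cup/pint × 246 g/cup = 1623.6 g
chopped walnuts: 0.25 cup × 11/5 × 117 g/cup ÷ 1000 g/kg ≈ 0.1 kg
sour cream: 80 mL × 11/5 ÷ 240 mL/cup ≈ 0.7 cup
cornstarch: 3 tbsp × 11/5 ÷ 16 tbsp/cup × 128 g/cup = 52.8 g

applesauce: 1623.6 g; chopped walnuts: 0.1 kg; sour cream: 0.7 cup; cornstarch: 52.8 g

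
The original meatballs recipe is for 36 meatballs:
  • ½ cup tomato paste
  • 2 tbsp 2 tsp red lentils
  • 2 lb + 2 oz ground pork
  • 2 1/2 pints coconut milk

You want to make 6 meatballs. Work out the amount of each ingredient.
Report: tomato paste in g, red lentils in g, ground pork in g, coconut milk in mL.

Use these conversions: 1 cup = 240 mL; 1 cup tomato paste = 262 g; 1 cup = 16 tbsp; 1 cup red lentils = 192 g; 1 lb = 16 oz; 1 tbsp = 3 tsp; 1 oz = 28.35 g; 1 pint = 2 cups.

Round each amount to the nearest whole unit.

Scaling factor: 6/36 = 1/6.
tomato paste: 0.5 cup × 1/6 × 262 g/cup ≈ 22 g
red lentils: (2 tbsp + 2 tsp = 8/3 tbsp) × 1/6 ÷ 16 tbsp/cup × 192 g/cup ≈ 5 g
ground pork: (2 lb + 2 oz = 2.125 lb) × 1/6 × 16 oz/lb × 28.35 g/oz ≈ 161 g
coconut milk: 2.5 pint × 1/6 × 2 cup/pint × 240 mL/cup = 200 mL

tomato paste: 22 g; red lentils: 5 g; ground pork: 161 g; coconut milk: 200 mL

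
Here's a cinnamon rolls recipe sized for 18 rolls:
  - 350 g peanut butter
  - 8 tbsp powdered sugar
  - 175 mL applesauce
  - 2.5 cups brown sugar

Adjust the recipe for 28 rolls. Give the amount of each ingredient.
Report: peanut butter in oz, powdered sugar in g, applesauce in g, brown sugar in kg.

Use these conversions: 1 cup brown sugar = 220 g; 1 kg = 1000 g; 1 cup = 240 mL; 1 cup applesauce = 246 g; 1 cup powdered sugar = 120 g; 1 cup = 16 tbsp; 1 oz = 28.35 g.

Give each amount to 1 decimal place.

Scaling factor: 28/18 = 14/9.
peanut butter: 350 g × 14/9 ÷ 28.35 g/oz ≈ 19.2 oz
powdered sugar: 8 tbsp × 14/9 ÷ 16 tbsp/cup × 120 g/cup ≈ 93.3 g
applesauce: 175 mL × 14/9 ÷ 240 mL/cup × 246 g/cup ≈ 279.0 g
brown sugar: 2.5 cup × 14/9 × 220 g/cup ÷ 1000 g/kg ≈ 0.9 kg

peanut butter: 19.2 oz; powdered sugar: 93.3 g; applesauce: 279.0 g; brown sugar: 0.9 kg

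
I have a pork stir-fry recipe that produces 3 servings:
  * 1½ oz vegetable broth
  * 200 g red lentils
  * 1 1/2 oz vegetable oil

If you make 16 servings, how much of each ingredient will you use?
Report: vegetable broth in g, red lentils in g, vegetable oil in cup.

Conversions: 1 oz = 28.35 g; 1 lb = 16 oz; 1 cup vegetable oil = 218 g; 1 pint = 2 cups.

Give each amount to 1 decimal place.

Scaling factor: 16/3.
vegetable broth: 1.5 oz × 16/3 × 28.35 g/oz = 226.8 g
red lentils: 200 g × 16/3 ≈ 1066.7 g
vegetable oil: 1.5 oz × 16/3 × 28.35 g/oz ÷ 218 g/cup ≈ 1.0 cup

vegetable broth: 226.8 g; red lentils: 1066.7 g; vegetable oil: 1.0 cup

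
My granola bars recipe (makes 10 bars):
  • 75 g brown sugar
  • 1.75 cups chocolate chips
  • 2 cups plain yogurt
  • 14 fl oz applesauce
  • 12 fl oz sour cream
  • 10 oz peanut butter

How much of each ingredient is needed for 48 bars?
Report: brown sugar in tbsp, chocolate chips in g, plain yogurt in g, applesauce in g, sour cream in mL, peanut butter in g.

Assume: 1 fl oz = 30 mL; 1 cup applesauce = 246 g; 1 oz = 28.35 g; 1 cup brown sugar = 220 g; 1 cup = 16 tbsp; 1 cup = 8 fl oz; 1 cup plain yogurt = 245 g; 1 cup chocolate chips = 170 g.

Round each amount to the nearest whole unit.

Scaling factor: 48/10 = 24/5 = 4.8.
brown sugar: 75 g × 24/5 ÷ 220 g/cup × 16 tbsp/cup ≈ 26 tbsp
chocolate chips: 1.75 cup × 24/5 × 170 g/cup = 1428 g
plain yogurt: 2 cup × 24/5 × 245 g/cup = 2352 g
applesauce: 14 fl oz × 24/5 ÷ 8 fl oz/cup × 246 g/cup ≈ 2066 g
sour cream: 12 fl oz × 24/5 × 30 mL/fl oz = 1728 mL
peanut butter: 10 oz × 24/5 × 28.35 g/oz ≈ 1361 g

brown sugar: 26 tbsp; chocolate chips: 1428 g; plain yogurt: 2352 g; applesauce: 2066 g; sour cream: 1728 mL; peanut butter: 1361 g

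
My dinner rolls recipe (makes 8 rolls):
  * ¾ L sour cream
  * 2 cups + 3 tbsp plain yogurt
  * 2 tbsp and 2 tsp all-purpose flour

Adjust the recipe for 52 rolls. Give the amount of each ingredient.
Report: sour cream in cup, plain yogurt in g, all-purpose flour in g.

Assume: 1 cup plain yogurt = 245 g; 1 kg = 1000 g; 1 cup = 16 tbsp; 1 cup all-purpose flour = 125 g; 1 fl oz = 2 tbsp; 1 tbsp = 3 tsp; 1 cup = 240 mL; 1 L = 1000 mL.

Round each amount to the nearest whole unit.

Scaling factor: 52/8 = 13/2 = 6.5.
sour cream: 0.75 L × 13/2 × 1000 mL/L ÷ 240 mL/cup ≈ 20 cup
plain yogurt: (2 cup + 3 tbsp = 2.1875 cup) × 13/2 × 245 g/cup ≈ 3484 g
all-purpose flour: (2 tbsp + 2 tsp = 8/3 tbsp) × 13/2 ÷ 16 tbsp/cup × 125 g/cup ≈ 135 g

sour cream: 20 cup; plain yogurt: 3484 g; all-purpose flour: 135 g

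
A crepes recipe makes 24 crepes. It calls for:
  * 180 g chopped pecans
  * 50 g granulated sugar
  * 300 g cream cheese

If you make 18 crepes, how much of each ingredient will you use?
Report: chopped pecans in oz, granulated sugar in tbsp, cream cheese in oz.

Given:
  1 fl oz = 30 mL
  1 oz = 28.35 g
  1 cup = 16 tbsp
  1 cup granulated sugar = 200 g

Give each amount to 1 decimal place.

Scaling factor: 18/24 = 3/4 = 0.75.
chopped pecans: 180 g × 3/4 ÷ 28.35 g/oz ≈ 4.8 oz
granulated sugar: 50 g × 3/4 ÷ 200 g/cup × 16 tbsp/cup = 3.0 tbsp
cream cheese: 300 g × 3/4 ÷ 28.35 g/oz ≈ 7.9 oz

chopped pecans: 4.8 oz; granulated sugar: 3.0 tbsp; cream cheese: 7.9 oz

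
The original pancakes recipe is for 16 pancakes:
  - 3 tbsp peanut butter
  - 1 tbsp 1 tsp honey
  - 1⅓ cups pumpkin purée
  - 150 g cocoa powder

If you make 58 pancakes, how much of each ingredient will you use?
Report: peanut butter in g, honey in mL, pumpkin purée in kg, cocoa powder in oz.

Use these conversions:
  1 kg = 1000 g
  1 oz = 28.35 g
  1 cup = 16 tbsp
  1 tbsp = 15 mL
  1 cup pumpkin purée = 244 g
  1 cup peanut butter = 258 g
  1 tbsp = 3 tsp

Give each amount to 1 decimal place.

Scaling factor: 58/16 = 29/8 = 3.625.
peanut butter: 3 tbsp × 29/8 ÷ 16 tbsp/cup × 258 g/cup ≈ 175.4 g
honey: (1 tbsp + 1 tsp = 4/3 tbsp) × 29/8 × 15 mL/tbsp = 72.5 mL
pumpkin purée: 4/3 cup × 29/8 × 244 g/cup ÷ 1000 g/kg ≈ 1.2 kg
cocoa powder: 150 g × 29/8 ÷ 28.35 g/oz ≈ 19.2 oz

peanut butter: 175.4 g; honey: 72.5 mL; pumpkin purée: 1.2 kg; cocoa powder: 19.2 oz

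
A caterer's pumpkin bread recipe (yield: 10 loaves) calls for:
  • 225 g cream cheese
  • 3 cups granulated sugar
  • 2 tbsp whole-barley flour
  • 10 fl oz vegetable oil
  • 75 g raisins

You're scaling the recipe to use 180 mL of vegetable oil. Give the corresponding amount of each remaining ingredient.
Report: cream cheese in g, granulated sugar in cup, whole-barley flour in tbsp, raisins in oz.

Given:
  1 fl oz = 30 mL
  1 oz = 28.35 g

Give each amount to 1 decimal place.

The original recipe has 300 mL of vegetable oil, so the scaling factor is 180 ÷ 300 = 3/5 = 0.6.
cream cheese: 225 g × 3/5 = 135.0 g
granulated sugar: 3 cup × 3/5 = 1.8 cup
whole-barley flour: 2 tbsp × 3/5 = 1.2 tbsp
raisins: 75 g × 3/5 ÷ 28.35 g/oz ≈ 1.6 oz

cream cheese: 135.0 g; granulated sugar: 1.8 cup; whole-barley flour: 1.2 tbsp; raisins: 1.6 oz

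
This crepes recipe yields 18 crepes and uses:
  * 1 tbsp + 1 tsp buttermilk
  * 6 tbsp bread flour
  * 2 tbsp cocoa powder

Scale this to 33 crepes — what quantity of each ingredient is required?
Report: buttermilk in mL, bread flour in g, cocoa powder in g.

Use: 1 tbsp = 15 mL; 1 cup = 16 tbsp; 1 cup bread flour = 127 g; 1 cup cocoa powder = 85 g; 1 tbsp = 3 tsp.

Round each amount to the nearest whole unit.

buttermilk: 37 mL; bread flour: 87 g; cocoa powder: 19 g

Scaling factor: 33/18 = 11/6.
buttermilk: (1 tbsp + 1 tsp = 4/3 tbsp) × 11/6 × 15 mL/tbsp ≈ 37 mL
bread flour: 6 tbsp × 11/6 ÷ 16 tbsp/cup × 127 g/cup ≈ 87 g
cocoa powder: 2 tbsp × 11/6 ÷ 16 tbsp/cup × 85 g/cup ≈ 19 g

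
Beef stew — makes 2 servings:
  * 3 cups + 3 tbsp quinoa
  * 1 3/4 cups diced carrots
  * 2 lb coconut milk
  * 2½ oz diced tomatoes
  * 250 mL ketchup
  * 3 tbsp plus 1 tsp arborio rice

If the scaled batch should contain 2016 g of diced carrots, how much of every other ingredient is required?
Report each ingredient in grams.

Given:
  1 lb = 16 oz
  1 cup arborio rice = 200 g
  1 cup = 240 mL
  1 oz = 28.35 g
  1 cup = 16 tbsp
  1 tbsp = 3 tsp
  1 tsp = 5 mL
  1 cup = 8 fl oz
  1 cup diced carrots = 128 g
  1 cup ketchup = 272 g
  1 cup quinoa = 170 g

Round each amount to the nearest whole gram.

The original recipe has 224 g of diced carrots, so the scaling factor is 2016 ÷ 224 = 9.
quinoa: (3 cup + 3 tbsp = 3.1875 cup) × 9 × 170 g/cup ≈ 4877 g
coconut milk: 2 lb × 9 × 16 oz/lb × 28.35 g/oz ≈ 8165 g
diced tomatoes: 2.5 oz × 9 × 28.35 g/oz ≈ 638 g
ketchup: 250 mL × 9 ÷ 240 mL/cup × 272 g/cup = 2550 g
arborio rice: (3 tbsp + 1 tsp = 10/3 tbsp) × 9 ÷ 16 tbsp/cup × 200 g/cup = 375 g

quinoa: 4877 g; coconut milk: 8165 g; diced tomatoes: 638 g; ketchup: 2550 g; arborio rice: 375 g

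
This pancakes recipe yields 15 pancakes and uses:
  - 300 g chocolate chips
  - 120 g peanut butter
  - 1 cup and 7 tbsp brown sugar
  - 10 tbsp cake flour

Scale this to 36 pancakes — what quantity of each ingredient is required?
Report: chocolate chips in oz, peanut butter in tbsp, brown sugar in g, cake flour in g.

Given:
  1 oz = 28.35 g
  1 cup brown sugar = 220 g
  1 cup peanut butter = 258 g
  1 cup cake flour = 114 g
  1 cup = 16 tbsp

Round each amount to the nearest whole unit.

chocolate chips: 25 oz; peanut butter: 18 tbsp; brown sugar: 759 g; cake flour: 171 g

Scaling factor: 36/15 = 12/5 = 2.4.
chocolate chips: 300 g × 12/5 ÷ 28.35 g/oz ≈ 25 oz
peanut butter: 120 g × 12/5 ÷ 258 g/cup × 16 tbsp/cup ≈ 18 tbsp
brown sugar: (1 cup + 7 tbsp = 1.4375 cup) × 12/5 × 220 g/cup = 759 g
cake flour: 10 tbsp × 12/5 ÷ 16 tbsp/cup × 114 g/cup = 171 g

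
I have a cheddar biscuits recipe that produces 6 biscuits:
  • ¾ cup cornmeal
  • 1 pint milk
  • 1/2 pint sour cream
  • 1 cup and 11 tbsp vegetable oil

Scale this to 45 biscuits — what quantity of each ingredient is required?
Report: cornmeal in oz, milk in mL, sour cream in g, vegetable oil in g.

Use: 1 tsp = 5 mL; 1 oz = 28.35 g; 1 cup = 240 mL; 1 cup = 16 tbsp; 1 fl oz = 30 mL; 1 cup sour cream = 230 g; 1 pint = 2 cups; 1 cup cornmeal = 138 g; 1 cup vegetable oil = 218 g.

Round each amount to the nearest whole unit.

Scaling factor: 45/6 = 15/2 = 7.5.
cornmeal: 0.75 cup × 15/2 × 138 g/cup ÷ 28.35 g/oz ≈ 27 oz
milk: 1 pint × 15/2 × 2 cup/pint × 240 mL/cup = 3600 mL
sour cream: 0.5 pint × 15/2 × 2 cup/pint × 230 g/cup = 1725 g
vegetable oil: (1 cup + 11 tbsp = 1.6875 cup) × 15/2 × 218 g/cup ≈ 2759 g

cornmeal: 27 oz; milk: 3600 mL; sour cream: 1725 g; vegetable oil: 2759 g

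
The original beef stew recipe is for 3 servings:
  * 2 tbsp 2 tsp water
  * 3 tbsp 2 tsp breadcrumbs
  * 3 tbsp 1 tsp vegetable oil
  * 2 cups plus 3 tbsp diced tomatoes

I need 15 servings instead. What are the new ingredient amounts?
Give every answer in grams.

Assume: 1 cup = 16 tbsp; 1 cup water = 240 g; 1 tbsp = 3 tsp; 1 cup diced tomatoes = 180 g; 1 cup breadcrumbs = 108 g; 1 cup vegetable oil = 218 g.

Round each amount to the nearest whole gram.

water: 200 g; breadcrumbs: 124 g; vegetable oil: 227 g; diced tomatoes: 1969 g

Scaling factor: 15/3 = 5.
water: (2 tbsp + 2 tsp = 8/3 tbsp) × 5 ÷ 16 tbsp/cup × 240 g/cup = 200 g
breadcrumbs: (3 tbsp + 2 tsp = 11/3 tbsp) × 5 ÷ 16 tbsp/cup × 108 g/cup ≈ 124 g
vegetable oil: (3 tbsp + 1 tsp = 10/3 tbsp) × 5 ÷ 16 tbsp/cup × 218 g/cup ≈ 227 g
diced tomatoes: (2 cup + 3 tbsp = 2.1875 cup) × 5 × 180 g/cup ≈ 1969 g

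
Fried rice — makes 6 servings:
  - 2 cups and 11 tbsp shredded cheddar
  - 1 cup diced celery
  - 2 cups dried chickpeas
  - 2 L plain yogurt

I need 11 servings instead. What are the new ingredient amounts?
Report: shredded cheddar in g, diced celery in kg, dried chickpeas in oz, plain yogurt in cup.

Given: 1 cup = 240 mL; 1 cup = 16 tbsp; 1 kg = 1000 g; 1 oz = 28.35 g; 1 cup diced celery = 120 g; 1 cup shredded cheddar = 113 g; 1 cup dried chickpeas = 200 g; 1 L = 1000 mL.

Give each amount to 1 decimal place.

Scaling factor: 11/6.
shredded cheddar: (2 cup + 11 tbsp = 2.6875 cup) × 11/6 × 113 g/cup ≈ 556.8 g
diced celery: 1 cup × 11/6 × 120 g/cup ÷ 1000 g/kg ≈ 0.2 kg
dried chickpeas: 2 cup × 11/6 × 200 g/cup ÷ 28.35 g/oz ≈ 25.9 oz
plain yogurt: 2 L × 11/6 × 1000 mL/L ÷ 240 mL/cup ≈ 15.3 cup

shredded cheddar: 556.8 g; diced celery: 0.2 kg; dried chickpeas: 25.9 oz; plain yogurt: 15.3 cup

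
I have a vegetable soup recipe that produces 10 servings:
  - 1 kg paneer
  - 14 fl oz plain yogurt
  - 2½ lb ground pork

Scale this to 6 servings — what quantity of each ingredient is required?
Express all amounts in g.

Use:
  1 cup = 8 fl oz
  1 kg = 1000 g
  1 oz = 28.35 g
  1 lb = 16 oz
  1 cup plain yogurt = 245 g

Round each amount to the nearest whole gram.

paneer: 600 g; plain yogurt: 257 g; ground pork: 680 g

Scaling factor: 6/10 = 3/5 = 0.6.
paneer: 1 kg × 3/5 × 1000 g/kg = 600 g
plain yogurt: 14 fl oz × 3/5 ÷ 8 fl oz/cup × 245 g/cup ≈ 257 g
ground pork: 2.5 lb × 3/5 × 16 oz/lb × 28.35 g/oz ≈ 680 g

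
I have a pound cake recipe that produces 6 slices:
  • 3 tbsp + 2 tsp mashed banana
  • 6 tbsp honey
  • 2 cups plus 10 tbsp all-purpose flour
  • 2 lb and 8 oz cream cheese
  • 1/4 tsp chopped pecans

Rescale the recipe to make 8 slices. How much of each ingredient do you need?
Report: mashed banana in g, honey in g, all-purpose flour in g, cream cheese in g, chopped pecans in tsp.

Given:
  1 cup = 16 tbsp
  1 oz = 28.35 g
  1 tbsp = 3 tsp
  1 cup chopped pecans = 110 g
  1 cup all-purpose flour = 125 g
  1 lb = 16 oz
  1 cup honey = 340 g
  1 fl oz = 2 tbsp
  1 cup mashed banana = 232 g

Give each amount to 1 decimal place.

mashed banana: 70.9 g; honey: 170.0 g; all-purpose flour: 437.5 g; cream cheese: 1512.0 g; chopped pecans: 0.3 tsp

Scaling factor: 8/6 = 4/3.
mashed banana: (3 tbsp + 2 tsp = 11/3 tbsp) × 4/3 ÷ 16 tbsp/cup × 232 g/cup ≈ 70.9 g
honey: 6 tbsp × 4/3 ÷ 16 tbsp/cup × 340 g/cup = 170.0 g
all-purpose flour: (2 cup + 10 tbsp = 2.625 cup) × 4/3 × 125 g/cup = 437.5 g
cream cheese: (2 lb + 8 oz = 2.5 lb) × 4/3 × 16 oz/lb × 28.35 g/oz = 1512.0 g
chopped pecans: 0.25 tsp × 4/3 ≈ 0.3 tsp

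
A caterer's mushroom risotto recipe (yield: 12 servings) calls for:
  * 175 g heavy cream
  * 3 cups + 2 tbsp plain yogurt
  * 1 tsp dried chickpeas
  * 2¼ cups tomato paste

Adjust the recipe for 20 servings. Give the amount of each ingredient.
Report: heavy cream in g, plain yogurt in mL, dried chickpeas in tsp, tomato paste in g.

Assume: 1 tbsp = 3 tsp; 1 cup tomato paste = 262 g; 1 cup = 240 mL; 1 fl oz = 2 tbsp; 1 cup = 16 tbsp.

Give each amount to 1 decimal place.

heavy cream: 291.7 g; plain yogurt: 1250.0 mL; dried chickpeas: 1.7 tsp; tomato paste: 982.5 g

Scaling factor: 20/12 = 5/3.
heavy cream: 175 g × 5/3 ≈ 291.7 g
plain yogurt: (3 cup + 2 tbsp = 3.125 cup) × 5/3 × 240 mL/cup = 1250.0 mL
dried chickpeas: 1 tsp × 5/3 ≈ 1.7 tsp
tomato paste: 2.25 cup × 5/3 × 262 g/cup = 982.5 g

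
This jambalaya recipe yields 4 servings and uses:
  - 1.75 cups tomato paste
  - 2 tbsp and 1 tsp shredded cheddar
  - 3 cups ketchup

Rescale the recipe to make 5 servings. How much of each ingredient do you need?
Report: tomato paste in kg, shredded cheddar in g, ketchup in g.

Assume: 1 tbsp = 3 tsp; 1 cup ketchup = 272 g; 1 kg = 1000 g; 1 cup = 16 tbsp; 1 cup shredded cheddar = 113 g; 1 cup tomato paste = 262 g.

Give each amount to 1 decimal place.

tomato paste: 0.6 kg; shredded cheddar: 20.6 g; ketchup: 1020.0 g

Scaling factor: 5/4 = 1.25.
tomato paste: 1.75 cup × 5/4 × 262 g/cup ÷ 1000 g/kg ≈ 0.6 kg
shredded cheddar: (2 tbsp + 1 tsp = 7/3 tbsp) × 5/4 ÷ 16 tbsp/cup × 113 g/cup ≈ 20.6 g
ketchup: 3 cup × 5/4 × 272 g/cup = 1020.0 g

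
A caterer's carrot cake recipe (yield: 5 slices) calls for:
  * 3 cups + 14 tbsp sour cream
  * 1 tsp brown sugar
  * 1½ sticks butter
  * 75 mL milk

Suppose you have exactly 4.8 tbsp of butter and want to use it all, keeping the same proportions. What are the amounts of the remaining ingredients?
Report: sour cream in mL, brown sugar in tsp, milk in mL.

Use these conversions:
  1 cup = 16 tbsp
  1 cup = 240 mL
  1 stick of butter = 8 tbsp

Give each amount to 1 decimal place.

sour cream: 372.0 mL; brown sugar: 0.4 tsp; milk: 30.0 mL

The original recipe has 12 tbsp of butter, so the scaling factor is 4.8 ÷ 12 = 2/5 = 0.4.
sour cream: (3 cup + 14 tbsp = 3.875 cup) × 2/5 × 240 mL/cup = 372.0 mL
brown sugar: 1 tsp × 2/5 = 0.4 tsp
milk: 75 mL × 2/5 = 30.0 mL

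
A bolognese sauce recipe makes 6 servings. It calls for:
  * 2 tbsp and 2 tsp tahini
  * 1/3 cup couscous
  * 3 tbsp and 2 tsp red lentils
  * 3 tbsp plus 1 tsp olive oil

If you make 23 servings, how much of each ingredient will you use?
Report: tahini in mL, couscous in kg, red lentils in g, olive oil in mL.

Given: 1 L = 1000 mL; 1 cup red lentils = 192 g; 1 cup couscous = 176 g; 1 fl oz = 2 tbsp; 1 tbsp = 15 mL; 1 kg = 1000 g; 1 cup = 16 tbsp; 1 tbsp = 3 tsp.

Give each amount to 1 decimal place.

Scaling factor: 23/6.
tahini: (2 tbsp + 2 tsp = 8/3 tbsp) × 23/6 × 15 mL/tbsp ≈ 153.3 mL
couscous: 1/3 cup × 23/6 × 176 g/cup ÷ 1000 g/kg ≈ 0.2 kg
red lentils: (3 tbsp + 2 tsp = 11/3 tbsp) × 23/6 ÷ 16 tbsp/cup × 192 g/cup ≈ 168.7 g
olive oil: (3 tbsp + 1 tsp = 10/3 tbsp) × 23/6 × 15 mL/tbsp ≈ 191.7 mL

tahini: 153.3 mL; couscous: 0.2 kg; red lentils: 168.7 g; olive oil: 191.7 mL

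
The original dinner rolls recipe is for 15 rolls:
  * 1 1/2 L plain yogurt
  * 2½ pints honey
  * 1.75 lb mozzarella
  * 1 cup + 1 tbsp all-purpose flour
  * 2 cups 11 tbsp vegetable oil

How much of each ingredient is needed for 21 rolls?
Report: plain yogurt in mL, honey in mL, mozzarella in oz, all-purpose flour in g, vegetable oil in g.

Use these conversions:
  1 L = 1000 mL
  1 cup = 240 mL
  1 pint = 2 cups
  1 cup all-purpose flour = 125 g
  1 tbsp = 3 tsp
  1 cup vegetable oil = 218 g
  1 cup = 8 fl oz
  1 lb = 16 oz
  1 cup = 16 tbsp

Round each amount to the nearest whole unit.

plain yogurt: 2100 mL; honey: 1680 mL; mozzarella: 39 oz; all-purpose flour: 186 g; vegetable oil: 820 g

Scaling factor: 21/15 = 7/5 = 1.4.
plain yogurt: 1.5 L × 7/5 × 1000 mL/L = 2100 mL
honey: 2.5 pint × 7/5 × 2 cup/pint × 240 mL/cup = 1680 mL
mozzarella: 1.75 lb × 7/5 × 16 oz/lb ≈ 39 oz
all-purpose flour: (1 cup + 1 tbsp = 1.0625 cup) × 7/5 × 125 g/cup ≈ 186 g
vegetable oil: (2 cup + 11 tbsp = 2.6875 cup) × 7/5 × 218 g/cup ≈ 820 g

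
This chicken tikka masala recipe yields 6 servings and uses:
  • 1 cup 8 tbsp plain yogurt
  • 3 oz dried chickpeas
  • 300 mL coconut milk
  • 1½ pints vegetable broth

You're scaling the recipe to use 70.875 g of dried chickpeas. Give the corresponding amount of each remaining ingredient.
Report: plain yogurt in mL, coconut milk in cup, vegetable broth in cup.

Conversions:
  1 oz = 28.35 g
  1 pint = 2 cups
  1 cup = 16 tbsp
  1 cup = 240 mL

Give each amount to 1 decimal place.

The original recipe has 85.05 g of dried chickpeas, so the scaling factor is 70.875 ÷ 85.05 = 5/6.
plain yogurt: (1 cup + 8 tbsp = 1.5 cup) × 5/6 × 240 mL/cup = 300.0 mL
coconut milk: 300 mL × 5/6 ÷ 240 mL/cup ≈ 1.0 cup
vegetable broth: 1.5 pint × 5/6 × 2 cup/pint = 2.5 cup

plain yogurt: 300.0 mL; coconut milk: 1.0 cup; vegetable broth: 2.5 cup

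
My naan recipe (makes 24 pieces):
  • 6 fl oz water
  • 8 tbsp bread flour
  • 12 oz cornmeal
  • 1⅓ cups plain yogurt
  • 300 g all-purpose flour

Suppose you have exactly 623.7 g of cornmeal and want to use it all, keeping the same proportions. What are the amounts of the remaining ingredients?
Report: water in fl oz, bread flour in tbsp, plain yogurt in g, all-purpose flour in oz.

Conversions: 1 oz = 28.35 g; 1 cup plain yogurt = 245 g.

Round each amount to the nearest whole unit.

The original recipe has 340.2 g of cornmeal, so the scaling factor is 623.7 ÷ 340.2 = 11/6.
water: 6 fl oz × 11/6 = 11 fl oz
bread flour: 8 tbsp × 11/6 ≈ 15 tbsp
plain yogurt: 4/3 cup × 11/6 × 245 g/cup ≈ 599 g
all-purpose flour: 300 g × 11/6 ÷ 28.35 g/oz ≈ 19 oz

water: 11 fl oz; bread flour: 15 tbsp; plain yogurt: 599 g; all-purpose flour: 19 oz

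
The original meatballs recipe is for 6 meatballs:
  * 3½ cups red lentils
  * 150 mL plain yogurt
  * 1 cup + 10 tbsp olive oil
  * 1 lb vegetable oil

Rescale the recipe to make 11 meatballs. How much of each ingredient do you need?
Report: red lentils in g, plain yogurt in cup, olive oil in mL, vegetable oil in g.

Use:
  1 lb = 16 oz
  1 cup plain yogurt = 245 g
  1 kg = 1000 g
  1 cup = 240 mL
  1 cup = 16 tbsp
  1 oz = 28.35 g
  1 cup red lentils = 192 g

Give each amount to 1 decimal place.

Scaling factor: 11/6.
red lentils: 3.5 cup × 11/6 × 192 g/cup = 1232.0 g
plain yogurt: 150 mL × 11/6 ÷ 240 mL/cup ≈ 1.1 cup
olive oil: (1 cup + 10 tbsp = 1.625 cup) × 11/6 × 240 mL/cup = 715.0 mL
vegetable oil: 1 lb × 11/6 × 16 oz/lb × 28.35 g/oz = 831.6 g

red lentils: 1232.0 g; plain yogurt: 1.1 cup; olive oil: 715.0 mL; vegetable oil: 831.6 g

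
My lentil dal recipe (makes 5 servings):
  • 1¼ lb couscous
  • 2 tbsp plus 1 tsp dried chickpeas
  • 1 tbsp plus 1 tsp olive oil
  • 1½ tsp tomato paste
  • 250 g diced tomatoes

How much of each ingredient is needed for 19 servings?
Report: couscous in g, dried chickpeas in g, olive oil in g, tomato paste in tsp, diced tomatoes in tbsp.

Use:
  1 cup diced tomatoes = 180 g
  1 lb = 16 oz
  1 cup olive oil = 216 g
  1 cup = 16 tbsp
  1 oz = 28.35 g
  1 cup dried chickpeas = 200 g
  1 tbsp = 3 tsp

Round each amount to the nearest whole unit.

Scaling factor: 19/5 = 3.8.
couscous: 1.25 lb × 19/5 × 16 oz/lb × 28.35 g/oz ≈ 2155 g
dried chickpeas: (2 tbsp + 1 tsp = 7/3 tbsp) × 19/5 ÷ 16 tbsp/cup × 200 g/cup ≈ 111 g
olive oil: (1 tbsp + 1 tsp = 4/3 tbsp) × 19/5 ÷ 16 tbsp/cup × 216 g/cup ≈ 68 g
tomato paste: 1.5 tsp × 19/5 ≈ 6 tsp
diced tomatoes: 250 g × 19/5 ÷ 180 g/cup × 16 tbsp/cup ≈ 84 tbsp

couscous: 2155 g; dried chickpeas: 111 g; olive oil: 68 g; tomato paste: 6 tsp; diced tomatoes: 84 tbsp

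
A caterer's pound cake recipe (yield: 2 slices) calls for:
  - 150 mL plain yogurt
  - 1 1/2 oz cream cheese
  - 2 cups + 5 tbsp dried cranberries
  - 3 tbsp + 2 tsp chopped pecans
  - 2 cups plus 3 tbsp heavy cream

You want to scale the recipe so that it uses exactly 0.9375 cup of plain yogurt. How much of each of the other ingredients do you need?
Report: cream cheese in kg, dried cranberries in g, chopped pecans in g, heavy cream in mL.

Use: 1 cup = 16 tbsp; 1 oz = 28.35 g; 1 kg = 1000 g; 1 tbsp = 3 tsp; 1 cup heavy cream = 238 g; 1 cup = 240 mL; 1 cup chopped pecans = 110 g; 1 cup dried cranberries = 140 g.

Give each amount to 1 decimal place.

cream cheese: 0.1 kg; dried cranberries: 485.6 g; chopped pecans: 37.8 g; heavy cream: 787.5 mL

The original recipe has 0.625 cup of plain yogurt, so the scaling factor is 0.9375 ÷ 0.625 = 3/2 = 1.5.
cream cheese: 1.5 oz × 3/2 × 28.35 g/oz ÷ 1000 g/kg ≈ 0.1 kg
dried cranberries: (2 cup + 5 tbsp = 2.3125 cup) × 3/2 × 140 g/cup ≈ 485.6 g
chopped pecans: (3 tbsp + 2 tsp = 11/3 tbsp) × 3/2 ÷ 16 tbsp/cup × 110 g/cup ≈ 37.8 g
heavy cream: (2 cup + 3 tbsp = 2.1875 cup) × 3/2 × 240 mL/cup = 787.5 mL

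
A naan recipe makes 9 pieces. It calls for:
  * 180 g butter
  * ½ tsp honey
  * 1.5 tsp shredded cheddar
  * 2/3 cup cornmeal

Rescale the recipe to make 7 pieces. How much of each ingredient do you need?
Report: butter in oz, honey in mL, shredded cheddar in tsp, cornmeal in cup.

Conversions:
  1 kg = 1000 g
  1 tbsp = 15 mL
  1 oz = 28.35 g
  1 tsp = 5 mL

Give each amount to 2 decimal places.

butter: 4.94 oz; honey: 1.94 mL; shredded cheddar: 1.17 tsp; cornmeal: 0.52 cup

Scaling factor: 7/9.
butter: 180 g × 7/9 ÷ 28.35 g/oz ≈ 4.94 oz
honey: 0.5 tsp × 7/9 × 5 mL/tsp ≈ 1.94 mL
shredded cheddar: 1.5 tsp × 7/9 ≈ 1.17 tsp
cornmeal: 2/3 cup × 7/9 ≈ 0.52 cup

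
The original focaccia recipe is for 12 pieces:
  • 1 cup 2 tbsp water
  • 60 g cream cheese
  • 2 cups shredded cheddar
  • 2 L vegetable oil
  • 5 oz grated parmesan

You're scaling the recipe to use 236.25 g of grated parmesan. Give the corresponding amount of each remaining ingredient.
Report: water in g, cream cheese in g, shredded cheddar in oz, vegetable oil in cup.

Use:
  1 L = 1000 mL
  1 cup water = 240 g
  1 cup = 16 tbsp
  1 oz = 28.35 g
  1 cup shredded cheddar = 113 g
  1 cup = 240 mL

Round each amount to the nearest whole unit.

The original recipe has 141.75 g of grated parmesan, so the scaling factor is 236.25 ÷ 141.75 = 5/3.
water: (1 cup + 2 tbsp = 1.125 cup) × 5/3 × 240 g/cup = 450 g
cream cheese: 60 g × 5/3 = 100 g
shredded cheddar: 2 cup × 5/3 × 113 g/cup ÷ 28.35 g/oz ≈ 13 oz
vegetable oil: 2 L × 5/3 × 1000 mL/L ÷ 240 mL/cup ≈ 14 cup

water: 450 g; cream cheese: 100 g; shredded cheddar: 13 oz; vegetable oil: 14 cup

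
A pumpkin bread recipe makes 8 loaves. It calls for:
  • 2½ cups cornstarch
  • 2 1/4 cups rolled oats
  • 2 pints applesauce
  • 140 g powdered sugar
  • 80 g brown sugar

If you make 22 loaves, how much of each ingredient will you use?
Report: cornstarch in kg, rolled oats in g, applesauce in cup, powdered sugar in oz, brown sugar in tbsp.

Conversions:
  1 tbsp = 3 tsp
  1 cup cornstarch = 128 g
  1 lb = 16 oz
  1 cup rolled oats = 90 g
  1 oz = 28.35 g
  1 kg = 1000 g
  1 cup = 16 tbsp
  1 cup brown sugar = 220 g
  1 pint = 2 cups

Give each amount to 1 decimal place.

cornstarch: 0.9 kg; rolled oats: 556.9 g; applesauce: 11.0 cup; powdered sugar: 13.6 oz; brown sugar: 16.0 tbsp

Scaling factor: 22/8 = 11/4 = 2.75.
cornstarch: 2.5 cup × 11/4 × 128 g/cup ÷ 1000 g/kg ≈ 0.9 kg
rolled oats: 2.25 cup × 11/4 × 90 g/cup ≈ 556.9 g
applesauce: 2 pint × 11/4 × 2 cup/pint = 11.0 cup
powdered sugar: 140 g × 11/4 ÷ 28.35 g/oz ≈ 13.6 oz
brown sugar: 80 g × 11/4 ÷ 220 g/cup × 16 tbsp/cup = 16.0 tbsp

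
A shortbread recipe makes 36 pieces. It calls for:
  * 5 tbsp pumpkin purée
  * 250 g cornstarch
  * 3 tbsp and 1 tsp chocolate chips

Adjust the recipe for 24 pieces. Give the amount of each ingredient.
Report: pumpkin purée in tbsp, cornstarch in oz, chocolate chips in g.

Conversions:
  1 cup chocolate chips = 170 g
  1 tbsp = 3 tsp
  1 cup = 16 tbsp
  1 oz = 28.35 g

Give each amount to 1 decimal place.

pumpkin purée: 3.3 tbsp; cornstarch: 5.9 oz; chocolate chips: 23.6 g

Scaling factor: 24/36 = 2/3.
pumpkin purée: 5 tbsp × 2/3 ≈ 3.3 tbsp
cornstarch: 250 g × 2/3 ÷ 28.35 g/oz ≈ 5.9 oz
chocolate chips: (3 tbsp + 1 tsp = 10/3 tbsp) × 2/3 ÷ 16 tbsp/cup × 170 g/cup ≈ 23.6 g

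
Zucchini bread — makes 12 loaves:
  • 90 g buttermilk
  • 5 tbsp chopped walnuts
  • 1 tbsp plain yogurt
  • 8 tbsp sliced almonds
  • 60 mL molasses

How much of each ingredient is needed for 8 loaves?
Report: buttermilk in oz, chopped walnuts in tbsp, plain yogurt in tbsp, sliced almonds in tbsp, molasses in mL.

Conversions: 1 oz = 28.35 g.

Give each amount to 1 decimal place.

Scaling factor: 8/12 = 2/3.
buttermilk: 90 g × 2/3 ÷ 28.35 g/oz ≈ 2.1 oz
chopped walnuts: 5 tbsp × 2/3 ≈ 3.3 tbsp
plain yogurt: 1 tbsp × 2/3 ≈ 0.7 tbsp
sliced almonds: 8 tbsp × 2/3 ≈ 5.3 tbsp
molasses: 60 mL × 2/3 = 40.0 mL

buttermilk: 2.1 oz; chopped walnuts: 3.3 tbsp; plain yogurt: 0.7 tbsp; sliced almonds: 5.3 tbsp; molasses: 40.0 mL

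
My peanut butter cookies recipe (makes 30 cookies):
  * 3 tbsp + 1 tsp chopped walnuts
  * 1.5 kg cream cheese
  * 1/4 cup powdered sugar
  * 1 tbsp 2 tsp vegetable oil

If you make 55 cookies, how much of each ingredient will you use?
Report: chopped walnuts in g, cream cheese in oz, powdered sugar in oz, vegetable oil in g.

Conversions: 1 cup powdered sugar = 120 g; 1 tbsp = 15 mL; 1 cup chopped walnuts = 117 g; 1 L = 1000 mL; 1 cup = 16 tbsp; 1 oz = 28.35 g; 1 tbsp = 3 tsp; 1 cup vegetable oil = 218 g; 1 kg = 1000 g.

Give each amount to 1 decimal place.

chopped walnuts: 44.7 g; cream cheese: 97.0 oz; powdered sugar: 1.9 oz; vegetable oil: 41.6 g

Scaling factor: 55/30 = 11/6.
chopped walnuts: (3 tbsp + 1 tsp = 10/3 tbsp) × 11/6 ÷ 16 tbsp/cup × 117 g/cup ≈ 44.7 g
cream cheese: 1.5 kg × 11/6 × 1000 g/kg ÷ 28.35 g/oz ≈ 97.0 oz
powdered sugar: 0.25 cup × 11/6 × 120 g/cup ÷ 28.35 g/oz ≈ 1.9 oz
vegetable oil: (1 tbsp + 2 tsp = 5/3 tbsp) × 11/6 ÷ 16 tbsp/cup × 218 g/cup ≈ 41.6 g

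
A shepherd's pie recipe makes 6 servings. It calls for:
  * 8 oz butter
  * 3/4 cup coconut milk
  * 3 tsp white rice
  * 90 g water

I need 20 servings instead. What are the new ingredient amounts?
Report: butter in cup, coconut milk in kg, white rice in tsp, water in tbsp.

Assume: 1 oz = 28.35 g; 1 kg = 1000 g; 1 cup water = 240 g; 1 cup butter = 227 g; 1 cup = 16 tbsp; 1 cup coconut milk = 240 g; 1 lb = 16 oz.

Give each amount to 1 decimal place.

butter: 3.3 cup; coconut milk: 0.6 kg; white rice: 10.0 tsp; water: 20.0 tbsp

Scaling factor: 20/6 = 10/3.
butter: 8 oz × 10/3 × 28.35 g/oz ÷ 227 g/cup ≈ 3.3 cup
coconut milk: 0.75 cup × 10/3 × 240 g/cup ÷ 1000 g/kg = 0.6 kg
white rice: 3 tsp × 10/3 = 10.0 tsp
water: 90 g × 10/3 ÷ 240 g/cup × 16 tbsp/cup = 20.0 tbsp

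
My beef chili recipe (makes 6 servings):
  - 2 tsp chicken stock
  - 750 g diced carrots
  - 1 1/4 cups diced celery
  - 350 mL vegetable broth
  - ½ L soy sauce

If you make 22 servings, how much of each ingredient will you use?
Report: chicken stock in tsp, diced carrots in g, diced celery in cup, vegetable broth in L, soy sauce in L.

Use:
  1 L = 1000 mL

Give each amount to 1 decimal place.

chicken stock: 7.3 tsp; diced carrots: 2750.0 g; diced celery: 4.6 cup; vegetable broth: 1.3 L; soy sauce: 1.8 L

Scaling factor: 22/6 = 11/3.
chicken stock: 2 tsp × 11/3 ≈ 7.3 tsp
diced carrots: 750 g × 11/3 = 2750.0 g
diced celery: 1.25 cup × 11/3 ≈ 4.6 cup
vegetable broth: 350 mL × 11/3 ÷ 1000 mL/L ≈ 1.3 L
soy sauce: 0.5 L × 11/3 ≈ 1.8 L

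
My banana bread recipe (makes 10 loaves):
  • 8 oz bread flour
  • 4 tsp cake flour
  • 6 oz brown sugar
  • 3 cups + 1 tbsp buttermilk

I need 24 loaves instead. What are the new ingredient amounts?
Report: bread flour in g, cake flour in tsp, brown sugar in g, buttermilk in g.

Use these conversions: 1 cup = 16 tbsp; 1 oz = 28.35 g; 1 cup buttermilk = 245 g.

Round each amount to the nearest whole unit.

Scaling factor: 24/10 = 12/5 = 2.4.
bread flour: 8 oz × 12/5 × 28.35 g/oz ≈ 544 g
cake flour: 4 tsp × 12/5 ≈ 10 tsp
brown sugar: 6 oz × 12/5 × 28.35 g/oz ≈ 408 g
buttermilk: (3 cup + 1 tbsp = 3.0625 cup) × 12/5 × 245 g/cup ≈ 1801 g

bread flour: 544 g; cake flour: 10 tsp; brown sugar: 408 g; buttermilk: 1801 g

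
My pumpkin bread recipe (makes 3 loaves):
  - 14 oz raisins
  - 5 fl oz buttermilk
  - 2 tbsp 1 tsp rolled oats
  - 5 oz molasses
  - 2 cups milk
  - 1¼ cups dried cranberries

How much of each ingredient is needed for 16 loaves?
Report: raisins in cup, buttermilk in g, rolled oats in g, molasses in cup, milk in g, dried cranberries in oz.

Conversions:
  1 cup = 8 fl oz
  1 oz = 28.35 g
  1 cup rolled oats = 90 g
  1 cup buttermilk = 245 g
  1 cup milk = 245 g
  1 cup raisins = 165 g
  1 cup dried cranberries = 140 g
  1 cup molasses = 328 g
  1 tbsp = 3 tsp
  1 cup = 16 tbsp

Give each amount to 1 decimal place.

raisins: 12.8 cup; buttermilk: 816.7 g; rolled oats: 70.0 g; molasses: 2.3 cup; milk: 2613.3 g; dried cranberries: 32.9 oz

Scaling factor: 16/3.
raisins: 14 oz × 16/3 × 28.35 g/oz ÷ 165 g/cup ≈ 12.8 cup
buttermilk: 5 fl oz × 16/3 ÷ 8 fl oz/cup × 245 g/cup ≈ 816.7 g
rolled oats: (2 tbsp + 1 tsp = 7/3 tbsp) × 16/3 ÷ 16 tbsp/cup × 90 g/cup = 70.0 g
molasses: 5 oz × 16/3 × 28.35 g/oz ÷ 328 g/cup ≈ 2.3 cup
milk: 2 cup × 16/3 × 245 g/cup ≈ 2613.3 g
dried cranberries: 1.25 cup × 16/3 × 140 g/cup ÷ 28.35 g/oz ≈ 32.9 oz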